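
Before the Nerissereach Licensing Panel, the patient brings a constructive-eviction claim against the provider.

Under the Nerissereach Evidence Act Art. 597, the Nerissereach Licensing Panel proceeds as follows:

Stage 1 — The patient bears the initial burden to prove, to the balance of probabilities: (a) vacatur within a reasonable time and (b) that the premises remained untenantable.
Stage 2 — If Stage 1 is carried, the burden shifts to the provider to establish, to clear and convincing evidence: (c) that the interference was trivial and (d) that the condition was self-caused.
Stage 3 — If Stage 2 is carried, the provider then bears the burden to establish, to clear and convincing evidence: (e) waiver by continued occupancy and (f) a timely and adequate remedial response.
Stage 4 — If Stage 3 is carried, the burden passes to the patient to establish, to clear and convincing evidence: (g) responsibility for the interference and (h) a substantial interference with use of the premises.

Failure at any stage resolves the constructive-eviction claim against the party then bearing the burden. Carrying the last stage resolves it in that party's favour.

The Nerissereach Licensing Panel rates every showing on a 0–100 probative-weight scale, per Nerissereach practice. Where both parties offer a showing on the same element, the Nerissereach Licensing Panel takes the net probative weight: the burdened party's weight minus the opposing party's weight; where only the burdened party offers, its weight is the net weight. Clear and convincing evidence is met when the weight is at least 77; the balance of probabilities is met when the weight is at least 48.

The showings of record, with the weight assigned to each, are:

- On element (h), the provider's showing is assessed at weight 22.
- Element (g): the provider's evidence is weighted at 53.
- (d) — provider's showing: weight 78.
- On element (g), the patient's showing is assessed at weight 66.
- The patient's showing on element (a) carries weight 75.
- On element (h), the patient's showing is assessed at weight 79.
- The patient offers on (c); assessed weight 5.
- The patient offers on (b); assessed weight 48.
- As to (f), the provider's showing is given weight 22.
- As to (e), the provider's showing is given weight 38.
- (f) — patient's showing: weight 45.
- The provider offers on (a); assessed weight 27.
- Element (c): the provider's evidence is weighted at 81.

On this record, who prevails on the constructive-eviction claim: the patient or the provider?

patient

Stage 1 (patient, the balance of probabilities, weight is at least 48): (a) net 75−27=48 ≥ 48 — meets; (b) 48 ≥ 48 — meets.
  The patient carries Stage 1; the provider now bears the burden.
Stage 2 (provider, clear and convincing evidence, weight is at least 77): (c) net 81−5=76 < 77 — fails; (d) 78 ≥ 77 — meets.
  Not every element is met, so the provider fails to carry Stage 2.
So the patient prevails.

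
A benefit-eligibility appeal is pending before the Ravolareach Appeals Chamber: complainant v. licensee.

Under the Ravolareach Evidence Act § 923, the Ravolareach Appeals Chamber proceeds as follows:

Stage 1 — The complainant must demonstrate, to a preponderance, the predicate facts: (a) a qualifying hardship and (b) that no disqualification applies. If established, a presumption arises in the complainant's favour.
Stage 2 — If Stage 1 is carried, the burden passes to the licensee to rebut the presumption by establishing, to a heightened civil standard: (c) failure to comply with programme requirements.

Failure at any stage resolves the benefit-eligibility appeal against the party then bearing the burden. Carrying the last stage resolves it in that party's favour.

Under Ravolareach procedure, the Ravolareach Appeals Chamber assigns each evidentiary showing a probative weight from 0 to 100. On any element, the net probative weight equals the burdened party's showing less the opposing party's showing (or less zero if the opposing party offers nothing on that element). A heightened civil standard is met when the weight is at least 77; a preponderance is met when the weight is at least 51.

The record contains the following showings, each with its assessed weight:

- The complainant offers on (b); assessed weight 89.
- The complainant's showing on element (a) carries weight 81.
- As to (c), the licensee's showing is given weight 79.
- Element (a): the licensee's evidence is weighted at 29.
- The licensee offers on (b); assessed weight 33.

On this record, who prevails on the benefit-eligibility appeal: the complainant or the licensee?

licensee

At Stage 1 the complainant must meet a preponderance (weight is at least 51): on (a) the weight is 81 less the opposing 29 gives net 52, which does reach 51, so (a) meets the standard; on (b) the weight is 89 less the opposing 33 gives net 56, which does reach 51, so (b) meets the standard.
  All elements met. The burden passes to the licensee.
At Stage 2 the licensee must meet a heightened civil standard (weight is at least 77): on (c) the weight is 79, which does reach 77, so (c) meets the standard.
  The licensee carries the last stage.
With every stage satisfied, the licensee prevails.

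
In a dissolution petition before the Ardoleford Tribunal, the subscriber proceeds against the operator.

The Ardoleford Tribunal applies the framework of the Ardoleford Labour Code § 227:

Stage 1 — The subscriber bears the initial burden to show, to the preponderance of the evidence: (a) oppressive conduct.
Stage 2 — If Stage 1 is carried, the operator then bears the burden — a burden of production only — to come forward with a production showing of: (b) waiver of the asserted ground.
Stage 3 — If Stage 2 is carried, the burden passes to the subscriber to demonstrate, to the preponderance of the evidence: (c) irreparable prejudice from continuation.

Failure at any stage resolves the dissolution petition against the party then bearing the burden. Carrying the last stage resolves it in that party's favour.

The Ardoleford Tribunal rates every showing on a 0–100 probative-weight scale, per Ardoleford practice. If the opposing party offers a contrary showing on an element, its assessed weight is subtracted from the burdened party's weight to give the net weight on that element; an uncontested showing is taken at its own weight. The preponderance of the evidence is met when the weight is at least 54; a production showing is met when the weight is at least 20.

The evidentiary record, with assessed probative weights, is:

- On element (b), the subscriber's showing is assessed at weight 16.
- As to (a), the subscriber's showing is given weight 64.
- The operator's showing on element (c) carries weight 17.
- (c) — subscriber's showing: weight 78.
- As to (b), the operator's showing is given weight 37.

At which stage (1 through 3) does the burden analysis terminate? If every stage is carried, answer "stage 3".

stage 3

At Stage 1 the subscriber must meet the preponderance of the evidence (weight is at least 54): on (a) the weight is 64, ≥ 54, so (a) meets the standard.
  Stage 1 carried; the burden shifts to the operator.
At Stage 2 the operator must meet a production showing (weight is at least 20): on (b) the weight is 37 less the opposing 16 gives net 21, ≥ 20, so (b) meets the standard.
  Stage 2 is satisfied; the onus moves to the subscriber.
At Stage 3 the subscriber must meet the preponderance of the evidence (weight is at least 54): on (c) the weight is 78 less the opposing 17 gives net 61, which does reach 54, so (c) meets the standard.
  Stage 3 carried; the final stage is satisfied.
With every stage satisfied, the subscriber prevails.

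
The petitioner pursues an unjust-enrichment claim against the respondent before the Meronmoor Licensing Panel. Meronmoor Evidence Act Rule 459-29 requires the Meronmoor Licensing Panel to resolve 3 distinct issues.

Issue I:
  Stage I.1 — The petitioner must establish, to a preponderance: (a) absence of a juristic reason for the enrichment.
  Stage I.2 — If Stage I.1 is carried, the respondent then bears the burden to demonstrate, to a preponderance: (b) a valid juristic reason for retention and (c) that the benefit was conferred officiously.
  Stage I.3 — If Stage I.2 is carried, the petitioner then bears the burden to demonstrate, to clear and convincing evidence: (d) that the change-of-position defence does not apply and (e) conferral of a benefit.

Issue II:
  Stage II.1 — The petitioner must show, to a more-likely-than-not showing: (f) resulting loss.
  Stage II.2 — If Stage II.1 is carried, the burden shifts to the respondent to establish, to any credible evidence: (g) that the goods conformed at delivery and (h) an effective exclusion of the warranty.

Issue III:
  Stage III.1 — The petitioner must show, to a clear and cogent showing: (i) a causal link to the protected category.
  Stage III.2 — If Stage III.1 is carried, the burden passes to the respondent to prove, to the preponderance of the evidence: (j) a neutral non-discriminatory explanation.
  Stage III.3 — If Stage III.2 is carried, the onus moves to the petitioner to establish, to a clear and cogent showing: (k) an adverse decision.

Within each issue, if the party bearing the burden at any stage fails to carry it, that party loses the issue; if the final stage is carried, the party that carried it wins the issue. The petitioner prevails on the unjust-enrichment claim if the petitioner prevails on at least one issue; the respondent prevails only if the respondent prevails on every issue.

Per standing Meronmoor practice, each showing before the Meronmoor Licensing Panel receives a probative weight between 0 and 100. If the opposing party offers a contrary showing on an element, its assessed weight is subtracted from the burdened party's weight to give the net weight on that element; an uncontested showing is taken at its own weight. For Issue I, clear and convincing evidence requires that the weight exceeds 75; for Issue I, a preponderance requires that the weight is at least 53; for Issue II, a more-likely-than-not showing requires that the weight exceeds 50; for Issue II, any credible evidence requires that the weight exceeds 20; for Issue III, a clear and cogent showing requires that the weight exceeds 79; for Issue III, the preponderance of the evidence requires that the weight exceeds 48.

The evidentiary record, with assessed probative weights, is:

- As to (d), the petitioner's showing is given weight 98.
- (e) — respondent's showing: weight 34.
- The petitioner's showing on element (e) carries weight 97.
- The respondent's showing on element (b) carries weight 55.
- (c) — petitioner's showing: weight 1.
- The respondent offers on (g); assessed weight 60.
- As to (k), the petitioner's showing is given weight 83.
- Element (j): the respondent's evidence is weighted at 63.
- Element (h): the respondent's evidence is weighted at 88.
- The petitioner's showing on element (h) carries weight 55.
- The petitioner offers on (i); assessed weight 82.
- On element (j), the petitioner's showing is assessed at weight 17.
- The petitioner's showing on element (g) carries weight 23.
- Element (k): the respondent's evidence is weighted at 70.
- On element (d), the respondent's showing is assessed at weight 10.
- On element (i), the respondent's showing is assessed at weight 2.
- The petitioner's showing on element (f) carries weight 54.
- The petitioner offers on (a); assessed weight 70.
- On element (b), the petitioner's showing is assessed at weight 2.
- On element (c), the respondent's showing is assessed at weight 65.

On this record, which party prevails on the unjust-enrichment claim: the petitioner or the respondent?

petitioner

— Issue I —
At Stage I.1 the petitioner must meet a preponderance (weight is at least 53): on (a) the weight is 70, ≥ 53, so (a) meets the standard.
  The petitioner carries Stage I.1; the respondent now bears the burden.
At Stage I.2 the respondent must meet a preponderance (weight is at least 53): on (b) the weight is 55 less the opposing 2 gives net 53, which does reach 53, so (b) meets the standard; on (c) the weight is 65 less the opposing 1 gives net 64, which does reach 53, so (c) meets the standard.
  Stage I.2 carried; the burden shifts to the petitioner.
At Stage I.3 the petitioner must meet clear and convincing evidence (weight exceeds 75): on (d) the weight is 98 less the opposing 10 gives net 88, which does exceed 75, so (d) meets the standard; on (e) the weight is 97 less the opposing 34 gives net 63, ≤ 75, so (e) does not meet the standard.
  The petitioner does not carry Stage I.3.
The respondent prevails on this issue.
— Issue II —
Stage II.1 (petitioner, a more-likely-than-not showing, weight exceeds 50): (f) 54 > 50 — meets.
  All elements met. The burden passes to the respondent.
Stage II.2 (respondent, any credible evidence, weight exceeds 20): (g) net 60−23=37 > 20 — meets; (h) net 88−55=33 > 20 — meets.
  All elements met at the final stage.
Every stage carried; the respondent prevails on this issue.
— Issue III —
Stage III.1 — burden on petitioner; standard: a clear and cogent showing (weight exceeds 79).
    (i): 82 − 2 = 80 > 79 [met]
  Stage III.1 carried; the burden shifts to the respondent.
Stage III.2 — burden on respondent; standard: the preponderance of the evidence (weight exceeds 48).
    (j): 63 − 17 = 46 ≤ 48 [not met]
  The respondent does not carry Stage III.2.
So the petitioner prevails on this issue.
Per-issue: Issue I → respondent; Issue II → respondent; Issue III → petitioner. The petitioner must prevail on at least one issue; overall, the petitioner prevails.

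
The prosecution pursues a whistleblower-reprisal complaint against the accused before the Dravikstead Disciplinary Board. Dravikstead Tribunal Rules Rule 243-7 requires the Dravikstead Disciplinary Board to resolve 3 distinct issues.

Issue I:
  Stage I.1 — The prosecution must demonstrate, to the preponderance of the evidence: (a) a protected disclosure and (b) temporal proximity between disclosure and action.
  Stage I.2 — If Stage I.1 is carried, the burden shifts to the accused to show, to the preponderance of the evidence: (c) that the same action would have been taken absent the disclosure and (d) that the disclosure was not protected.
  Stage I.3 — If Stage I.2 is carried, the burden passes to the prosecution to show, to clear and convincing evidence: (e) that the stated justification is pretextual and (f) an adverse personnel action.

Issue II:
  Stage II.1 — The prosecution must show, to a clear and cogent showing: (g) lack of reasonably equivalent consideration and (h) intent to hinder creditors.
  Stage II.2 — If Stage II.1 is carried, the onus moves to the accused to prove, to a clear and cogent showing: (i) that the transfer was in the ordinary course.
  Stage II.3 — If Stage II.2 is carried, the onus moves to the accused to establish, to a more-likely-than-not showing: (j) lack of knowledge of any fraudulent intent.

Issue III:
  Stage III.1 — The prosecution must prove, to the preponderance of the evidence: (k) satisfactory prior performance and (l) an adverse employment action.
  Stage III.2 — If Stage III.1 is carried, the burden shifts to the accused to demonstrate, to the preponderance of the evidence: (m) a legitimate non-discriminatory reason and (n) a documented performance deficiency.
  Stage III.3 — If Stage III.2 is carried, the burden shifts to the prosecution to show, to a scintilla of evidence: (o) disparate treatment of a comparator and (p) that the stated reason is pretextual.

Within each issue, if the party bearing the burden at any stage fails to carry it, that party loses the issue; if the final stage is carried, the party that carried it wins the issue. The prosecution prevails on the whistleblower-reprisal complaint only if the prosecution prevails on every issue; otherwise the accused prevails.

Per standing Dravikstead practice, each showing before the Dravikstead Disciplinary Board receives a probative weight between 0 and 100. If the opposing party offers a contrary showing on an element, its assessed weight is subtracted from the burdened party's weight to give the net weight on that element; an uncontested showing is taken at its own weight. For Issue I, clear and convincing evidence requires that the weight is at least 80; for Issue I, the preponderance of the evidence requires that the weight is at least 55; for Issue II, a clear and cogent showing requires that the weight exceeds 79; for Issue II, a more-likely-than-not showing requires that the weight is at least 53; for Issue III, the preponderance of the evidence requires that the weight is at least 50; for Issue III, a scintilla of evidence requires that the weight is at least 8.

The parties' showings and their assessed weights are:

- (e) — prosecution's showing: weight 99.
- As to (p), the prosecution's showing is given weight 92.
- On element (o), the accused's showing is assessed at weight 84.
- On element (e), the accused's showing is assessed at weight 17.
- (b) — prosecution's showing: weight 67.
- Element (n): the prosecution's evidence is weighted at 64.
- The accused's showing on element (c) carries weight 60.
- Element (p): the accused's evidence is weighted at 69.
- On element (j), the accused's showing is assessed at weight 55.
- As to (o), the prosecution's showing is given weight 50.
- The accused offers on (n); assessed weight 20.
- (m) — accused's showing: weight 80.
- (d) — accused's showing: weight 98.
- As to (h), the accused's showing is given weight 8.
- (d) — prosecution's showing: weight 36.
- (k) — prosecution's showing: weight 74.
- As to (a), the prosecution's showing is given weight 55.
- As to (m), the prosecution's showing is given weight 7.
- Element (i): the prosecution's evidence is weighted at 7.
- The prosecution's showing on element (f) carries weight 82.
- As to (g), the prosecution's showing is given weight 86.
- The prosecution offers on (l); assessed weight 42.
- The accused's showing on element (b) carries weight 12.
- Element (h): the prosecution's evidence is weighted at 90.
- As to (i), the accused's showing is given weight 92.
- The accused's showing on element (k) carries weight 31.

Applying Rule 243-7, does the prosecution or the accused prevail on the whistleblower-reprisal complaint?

— Issue I —
At Stage I.1 the prosecution must meet the preponderance of the evidence (weight is at least 55): on (a) the weight is 55, which does reach 55, so (a) meets the standard; on (b) the weight is 67 less the opposing 12 gives net 55, which does reach 55, so (b) meets the standard.
  All elements met. The burden passes to the accused.
At Stage I.2 the accused must meet the preponderance of the evidence (weight is at least 55): on (c) the weight is 60, ≥ 55, so (c) meets the standard; on (d) the weight is 98 less the opposing 36 gives net 62, ≥ 55, so (d) meets the standard.
  Stage I.2 is satisfied; the onus moves to the prosecution.
At Stage I.3 the prosecution must meet clear and convincing evidence (weight is at least 80): on (e) the weight is 99 less the opposing 17 gives net 82, ≥ 80, so (e) meets the standard; on (f) the weight is 82, which does reach 80, so (f) meets the standard.
  The prosecution carries the last stage.
Every stage carried; the prosecution prevails on this issue.
— Issue II —
Stage II.1 — burden on prosecution; standard: a clear and cogent showing (weight exceeds 79).
    (g): 86 > 79 [met]
    (h): 90 − 8 = 82 > 79 [met]
  Stage II.1 is satisfied; the onus moves to the accused.
Stage II.2 — burden on accused; standard: a clear and cogent showing (weight exceeds 79).
    (i): 92 − 7 = 85 > 79 [met]
  Stage II.2 is satisfied; the accused continues to bear the burden.
Stage II.3 — burden on accused; standard: a more-likely-than-not showing (weight is at least 53).
    (j): 55 ≥ 53 [met]
  The accused carries the last stage.
With every stage satisfied, the accused prevails on this issue.
— Issue III —
Stage III.1 — burden on prosecution; standard: the preponderance of the evidence (weight is at least 50).
    (k): 74 − 31 = 43 < 50 [not met]
    (l): 42 < 50 [not met]
  Stage III.1 not carried; the prosecution fails its burden.
So the accused prevails on this issue.
Per-issue: Issue I → prosecution; Issue II → accused; Issue III → accused. The prosecution must prevail on every issue; overall, the accused prevails.

accused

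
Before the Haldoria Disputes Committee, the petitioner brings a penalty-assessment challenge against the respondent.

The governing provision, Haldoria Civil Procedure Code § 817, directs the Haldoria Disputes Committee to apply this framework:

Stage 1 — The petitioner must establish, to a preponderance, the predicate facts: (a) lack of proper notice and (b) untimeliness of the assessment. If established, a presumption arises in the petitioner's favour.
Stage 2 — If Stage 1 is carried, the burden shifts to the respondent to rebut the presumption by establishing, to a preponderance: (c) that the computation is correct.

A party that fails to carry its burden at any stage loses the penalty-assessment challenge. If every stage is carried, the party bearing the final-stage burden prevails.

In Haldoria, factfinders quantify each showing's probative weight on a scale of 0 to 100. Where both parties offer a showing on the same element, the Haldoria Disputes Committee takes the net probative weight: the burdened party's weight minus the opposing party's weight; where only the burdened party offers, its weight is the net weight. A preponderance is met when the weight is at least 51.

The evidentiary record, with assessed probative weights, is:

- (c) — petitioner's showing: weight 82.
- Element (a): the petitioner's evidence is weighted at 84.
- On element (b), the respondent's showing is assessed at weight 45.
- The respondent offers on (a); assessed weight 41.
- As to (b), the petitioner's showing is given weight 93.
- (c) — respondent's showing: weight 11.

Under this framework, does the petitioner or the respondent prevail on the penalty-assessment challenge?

Stage 1 — burden on petitioner; standard: a preponderance (weight is at least 51).
    (a): 84 − 41 = 43 < 51 [not met]
    (b): 93 − 45 = 48 < 51 [not met]
  The petitioner does not carry Stage 1.
So the respondent prevails.

respondent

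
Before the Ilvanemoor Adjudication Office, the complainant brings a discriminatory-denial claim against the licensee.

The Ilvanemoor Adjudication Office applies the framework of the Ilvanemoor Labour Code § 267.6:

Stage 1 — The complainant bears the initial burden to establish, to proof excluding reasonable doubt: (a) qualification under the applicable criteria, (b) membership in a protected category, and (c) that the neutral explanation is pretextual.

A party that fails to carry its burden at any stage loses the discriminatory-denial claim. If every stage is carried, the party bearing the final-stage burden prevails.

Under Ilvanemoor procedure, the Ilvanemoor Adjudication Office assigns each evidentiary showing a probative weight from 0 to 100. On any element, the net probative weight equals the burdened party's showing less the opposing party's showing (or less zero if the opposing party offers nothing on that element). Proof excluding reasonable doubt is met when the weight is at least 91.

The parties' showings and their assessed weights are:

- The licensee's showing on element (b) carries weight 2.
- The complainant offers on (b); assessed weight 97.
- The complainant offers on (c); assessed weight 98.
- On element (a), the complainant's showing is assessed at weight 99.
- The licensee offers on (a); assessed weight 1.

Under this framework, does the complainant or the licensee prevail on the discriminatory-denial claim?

At Stage 1 the complainant must meet proof excluding reasonable doubt (weight is at least 91): on (a) the weight is 99 less the opposing 1 gives net 98, ≥ 91, so (a) meets the standard; on (b) the weight is 97 less the opposing 2 gives net 95, which does reach 91, so (b) meets the standard; on (c) the weight is 98, ≥ 91, so (c) meets the standard.
  Stage 1 carried; the final stage is satisfied.
All stages carried — the complainant prevails.

complainant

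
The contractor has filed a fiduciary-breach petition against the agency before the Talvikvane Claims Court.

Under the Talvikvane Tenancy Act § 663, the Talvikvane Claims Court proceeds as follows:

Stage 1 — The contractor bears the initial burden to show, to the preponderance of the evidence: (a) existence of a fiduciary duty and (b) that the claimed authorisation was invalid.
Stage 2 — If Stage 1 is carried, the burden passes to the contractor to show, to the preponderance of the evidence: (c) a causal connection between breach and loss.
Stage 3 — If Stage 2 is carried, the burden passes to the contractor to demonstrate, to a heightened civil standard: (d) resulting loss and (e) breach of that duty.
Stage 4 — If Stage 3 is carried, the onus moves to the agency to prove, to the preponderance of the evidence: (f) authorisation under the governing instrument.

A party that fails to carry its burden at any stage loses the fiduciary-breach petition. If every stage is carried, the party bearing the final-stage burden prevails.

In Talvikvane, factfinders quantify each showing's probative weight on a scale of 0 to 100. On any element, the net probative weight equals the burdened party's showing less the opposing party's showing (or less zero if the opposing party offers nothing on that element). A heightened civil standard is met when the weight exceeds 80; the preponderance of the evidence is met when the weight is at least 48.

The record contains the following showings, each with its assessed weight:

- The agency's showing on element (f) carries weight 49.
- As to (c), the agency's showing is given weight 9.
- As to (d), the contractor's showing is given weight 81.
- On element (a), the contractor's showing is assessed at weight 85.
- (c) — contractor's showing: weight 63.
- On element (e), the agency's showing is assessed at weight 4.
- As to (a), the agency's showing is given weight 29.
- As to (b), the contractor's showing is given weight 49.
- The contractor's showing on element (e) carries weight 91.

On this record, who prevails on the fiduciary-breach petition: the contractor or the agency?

Stage 1 (contractor, the preponderance of the evidence, weight is at least 48): (a) net 85−29=56 ≥ 48 — meets; (b) 49 ≥ 48 — meets.
  All elements met. The contractor retains the burden for Stage 2.
Stage 2 (contractor, the preponderance of the evidence, weight is at least 48): (c) net 63−9=54 ≥ 48 — meets.
  All elements met. The contractor retains the burden for Stage 3.
Stage 3 (contractor, a heightened civil standard, weight exceeds 80): (d) 81 > 80 — meets; (e) net 91−4=87 > 80 — meets.
  Stage 3 is satisfied; the onus moves to the agency.
Stage 4 (agency, the preponderance of the evidence, weight is at least 48): (f) 49 ≥ 48 — meets.
  Stage 4 carried; the final stage is satisfied.
With every stage satisfied, the agency prevails.

agency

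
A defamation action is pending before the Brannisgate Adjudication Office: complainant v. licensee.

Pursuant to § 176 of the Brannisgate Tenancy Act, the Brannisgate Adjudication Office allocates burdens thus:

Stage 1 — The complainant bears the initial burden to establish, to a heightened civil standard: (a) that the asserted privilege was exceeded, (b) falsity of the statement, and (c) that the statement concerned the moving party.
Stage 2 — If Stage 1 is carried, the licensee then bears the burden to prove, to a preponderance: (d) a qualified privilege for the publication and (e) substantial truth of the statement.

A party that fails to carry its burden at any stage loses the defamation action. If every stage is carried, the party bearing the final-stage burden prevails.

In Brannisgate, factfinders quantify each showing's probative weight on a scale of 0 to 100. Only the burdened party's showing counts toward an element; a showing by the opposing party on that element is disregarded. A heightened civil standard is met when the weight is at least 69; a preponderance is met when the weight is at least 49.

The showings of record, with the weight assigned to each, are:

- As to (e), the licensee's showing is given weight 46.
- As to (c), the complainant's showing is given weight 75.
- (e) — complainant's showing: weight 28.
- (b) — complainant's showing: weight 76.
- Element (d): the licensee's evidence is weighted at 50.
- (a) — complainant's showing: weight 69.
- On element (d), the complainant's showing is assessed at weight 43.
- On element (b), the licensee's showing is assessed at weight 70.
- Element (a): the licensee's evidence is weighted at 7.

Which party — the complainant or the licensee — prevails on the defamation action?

complainant

Stage 1 — burden on complainant; standard: a heightened civil standard (weight is at least 69).
    (a): 69 (licensee's 7 disregarded) ≥ 69 [met]
    (b): 76 (licensee's 70 disregarded) ≥ 69 [met]
    (c): 75 ≥ 69 [met]
  All elements met. The burden passes to the licensee.
Stage 2 — burden on licensee; standard: a preponderance (weight is at least 49).
    (d): 50 (complainant's 43 disregarded) ≥ 49 [met]
    (e): 46 (complainant's 28 disregarded) < 49 [not met]
  Stage 2 not carried; the licensee fails its burden.
So the complainant prevails.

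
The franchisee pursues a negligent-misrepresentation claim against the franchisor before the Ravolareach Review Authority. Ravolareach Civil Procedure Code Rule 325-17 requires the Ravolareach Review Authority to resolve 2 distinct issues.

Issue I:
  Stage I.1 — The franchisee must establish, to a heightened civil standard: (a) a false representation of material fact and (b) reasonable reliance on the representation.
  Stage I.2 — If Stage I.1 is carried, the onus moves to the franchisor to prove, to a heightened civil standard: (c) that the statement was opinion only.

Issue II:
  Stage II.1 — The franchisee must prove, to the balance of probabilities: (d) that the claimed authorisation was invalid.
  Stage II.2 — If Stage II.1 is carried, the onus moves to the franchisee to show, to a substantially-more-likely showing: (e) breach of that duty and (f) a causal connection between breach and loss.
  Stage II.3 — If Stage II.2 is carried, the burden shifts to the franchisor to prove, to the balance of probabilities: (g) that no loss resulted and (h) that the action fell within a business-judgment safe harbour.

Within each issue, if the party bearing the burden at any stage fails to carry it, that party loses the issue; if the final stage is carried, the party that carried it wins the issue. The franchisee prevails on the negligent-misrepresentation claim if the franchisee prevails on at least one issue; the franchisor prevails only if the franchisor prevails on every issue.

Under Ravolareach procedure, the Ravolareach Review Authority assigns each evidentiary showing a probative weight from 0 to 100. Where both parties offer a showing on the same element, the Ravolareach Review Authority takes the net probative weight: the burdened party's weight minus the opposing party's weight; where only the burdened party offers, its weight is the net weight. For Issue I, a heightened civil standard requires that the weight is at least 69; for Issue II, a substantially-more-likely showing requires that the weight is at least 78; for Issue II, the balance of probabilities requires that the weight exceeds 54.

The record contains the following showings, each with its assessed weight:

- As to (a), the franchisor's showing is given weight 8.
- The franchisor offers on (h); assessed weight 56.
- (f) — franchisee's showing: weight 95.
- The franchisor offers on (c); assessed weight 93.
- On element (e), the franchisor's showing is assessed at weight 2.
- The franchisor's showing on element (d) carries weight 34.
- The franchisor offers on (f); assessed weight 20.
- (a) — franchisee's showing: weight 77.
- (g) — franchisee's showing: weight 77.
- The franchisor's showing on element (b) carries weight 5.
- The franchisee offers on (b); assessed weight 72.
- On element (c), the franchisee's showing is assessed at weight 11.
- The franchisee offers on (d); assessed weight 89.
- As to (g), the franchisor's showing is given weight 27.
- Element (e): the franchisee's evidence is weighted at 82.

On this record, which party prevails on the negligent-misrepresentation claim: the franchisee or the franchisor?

franchisor

— Issue I —
At Stage I.1 the franchisee must meet a heightened civil standard (weight is at least 69): on (a) the weight is 77 less the opposing 8 gives net 69, ≥ 69, so (a) meets the standard; on (b) the weight is 72 less the opposing 5 gives net 67, which does not reach 69, so (b) does not meet the standard.
  Stage I.1 not carried; the franchisee fails its burden.
The franchisor prevails on this issue.
— Issue II —
At Stage II.1 the franchisee must meet the balance of probabilities (weight exceeds 54): on (d) the weight is 89 less the opposing 34 gives net 55, which does exceed 54, so (d) meets the standard.
  Stage II.1 is satisfied; the franchisee continues to bear the burden.
At Stage II.2 the franchisee must meet a substantially-more-likely showing (weight is at least 78): on (e) the weight is 82 less the opposing 2 gives net 80, ≥ 78, so (e) meets the standard; on (f) the weight is 95 less the opposing 20 gives net 75, < 78, so (f) does not meet the standard.
  The franchisee does not carry Stage II.2.
So the franchisor prevails on this issue.
Per-issue: Issue I → franchisor; Issue II → franchisor. The franchisee must prevail on at least one issue; overall, the franchisor prevails.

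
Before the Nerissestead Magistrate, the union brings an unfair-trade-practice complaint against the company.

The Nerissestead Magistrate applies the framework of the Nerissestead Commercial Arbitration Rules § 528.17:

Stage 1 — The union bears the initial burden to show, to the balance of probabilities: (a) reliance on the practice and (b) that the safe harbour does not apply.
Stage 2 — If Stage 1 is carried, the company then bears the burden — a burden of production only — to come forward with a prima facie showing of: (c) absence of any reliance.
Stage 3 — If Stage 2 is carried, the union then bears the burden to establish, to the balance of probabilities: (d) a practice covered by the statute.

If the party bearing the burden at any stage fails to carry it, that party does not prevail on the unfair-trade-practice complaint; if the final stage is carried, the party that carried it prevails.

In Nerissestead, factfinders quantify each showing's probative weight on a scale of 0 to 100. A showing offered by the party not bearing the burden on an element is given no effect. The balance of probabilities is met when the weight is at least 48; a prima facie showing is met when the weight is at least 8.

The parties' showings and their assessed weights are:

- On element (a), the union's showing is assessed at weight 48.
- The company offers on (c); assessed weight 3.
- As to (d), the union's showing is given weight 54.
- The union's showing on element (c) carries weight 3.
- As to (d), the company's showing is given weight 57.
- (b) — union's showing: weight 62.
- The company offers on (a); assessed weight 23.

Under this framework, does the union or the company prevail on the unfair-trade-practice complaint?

Stage 1 — burden on union; standard: the balance of probabilities (weight is at least 48).
    (a): 48 (company's 23 disregarded) ≥ 48 [met]
    (b): 62 ≥ 48 [met]
  Stage 1 is satisfied; the onus moves to the company.
Stage 2 — burden on company; standard: a prima facie showing (weight is at least 8).
    (c): 3 (union's 3 disregarded) < 8 [not met]
  Not every element is met, so the company fails to carry Stage 2.
The union prevails.

union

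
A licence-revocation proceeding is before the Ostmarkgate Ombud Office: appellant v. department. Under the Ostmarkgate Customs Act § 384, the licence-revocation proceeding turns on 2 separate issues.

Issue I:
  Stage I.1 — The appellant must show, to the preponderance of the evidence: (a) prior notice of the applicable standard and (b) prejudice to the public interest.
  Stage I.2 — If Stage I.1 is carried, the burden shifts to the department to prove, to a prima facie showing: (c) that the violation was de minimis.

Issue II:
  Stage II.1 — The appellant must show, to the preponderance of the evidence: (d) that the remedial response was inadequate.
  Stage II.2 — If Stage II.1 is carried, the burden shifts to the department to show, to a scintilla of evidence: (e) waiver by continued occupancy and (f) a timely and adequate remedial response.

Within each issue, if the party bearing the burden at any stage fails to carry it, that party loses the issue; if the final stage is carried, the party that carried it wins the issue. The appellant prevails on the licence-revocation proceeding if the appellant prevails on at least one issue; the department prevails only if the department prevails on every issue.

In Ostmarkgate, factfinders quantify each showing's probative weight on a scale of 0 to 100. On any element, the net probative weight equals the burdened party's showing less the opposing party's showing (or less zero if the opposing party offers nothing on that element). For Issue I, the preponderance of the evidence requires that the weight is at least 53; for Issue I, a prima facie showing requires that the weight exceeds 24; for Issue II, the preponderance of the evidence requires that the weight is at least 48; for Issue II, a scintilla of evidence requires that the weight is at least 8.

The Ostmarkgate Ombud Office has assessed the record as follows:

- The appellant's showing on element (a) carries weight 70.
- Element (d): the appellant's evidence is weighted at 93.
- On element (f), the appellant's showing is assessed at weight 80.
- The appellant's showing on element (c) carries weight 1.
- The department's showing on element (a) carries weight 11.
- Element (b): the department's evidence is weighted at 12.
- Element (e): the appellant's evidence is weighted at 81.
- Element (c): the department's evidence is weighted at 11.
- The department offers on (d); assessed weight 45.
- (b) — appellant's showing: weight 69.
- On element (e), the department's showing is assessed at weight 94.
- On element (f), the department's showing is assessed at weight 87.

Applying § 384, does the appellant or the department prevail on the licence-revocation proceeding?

appellant

— Issue I —
Stage I.1 — burden on appellant; standard: the preponderance of the evidence (weight is at least 53).
    (a): 70 − 11 = 59 ≥ 53 [met]
    (b): 69 − 12 = 57 ≥ 53 [met]
  Stage I.1 carried; the burden shifts to the department.
Stage I.2 — burden on department; standard: a prima facie showing (weight exceeds 24).
    (c): 11 − 1 = 10 ≤ 24 [not met]
  The department does not carry Stage I.2.
So the appellant prevails on this issue.
— Issue II —
Stage II.1 (appellant, the preponderance of the evidence, weight is at least 48): (d) net 93−45=48 ≥ 48 — meets.
  Stage II.1 carried; the burden shifts to the department.
Stage II.2 (department, a scintilla of evidence, weight is at least 8): (e) net 94−81=13 ≥ 8 — meets; (f) net 87−80=7 < 8 — fails.
  Stage II.2 not carried; the department fails its burden.
So the appellant prevails on this issue.
Per-issue: Issue I → appellant; Issue II → appellant. The appellant must prevail on at least one issue; overall, the appellant prevails.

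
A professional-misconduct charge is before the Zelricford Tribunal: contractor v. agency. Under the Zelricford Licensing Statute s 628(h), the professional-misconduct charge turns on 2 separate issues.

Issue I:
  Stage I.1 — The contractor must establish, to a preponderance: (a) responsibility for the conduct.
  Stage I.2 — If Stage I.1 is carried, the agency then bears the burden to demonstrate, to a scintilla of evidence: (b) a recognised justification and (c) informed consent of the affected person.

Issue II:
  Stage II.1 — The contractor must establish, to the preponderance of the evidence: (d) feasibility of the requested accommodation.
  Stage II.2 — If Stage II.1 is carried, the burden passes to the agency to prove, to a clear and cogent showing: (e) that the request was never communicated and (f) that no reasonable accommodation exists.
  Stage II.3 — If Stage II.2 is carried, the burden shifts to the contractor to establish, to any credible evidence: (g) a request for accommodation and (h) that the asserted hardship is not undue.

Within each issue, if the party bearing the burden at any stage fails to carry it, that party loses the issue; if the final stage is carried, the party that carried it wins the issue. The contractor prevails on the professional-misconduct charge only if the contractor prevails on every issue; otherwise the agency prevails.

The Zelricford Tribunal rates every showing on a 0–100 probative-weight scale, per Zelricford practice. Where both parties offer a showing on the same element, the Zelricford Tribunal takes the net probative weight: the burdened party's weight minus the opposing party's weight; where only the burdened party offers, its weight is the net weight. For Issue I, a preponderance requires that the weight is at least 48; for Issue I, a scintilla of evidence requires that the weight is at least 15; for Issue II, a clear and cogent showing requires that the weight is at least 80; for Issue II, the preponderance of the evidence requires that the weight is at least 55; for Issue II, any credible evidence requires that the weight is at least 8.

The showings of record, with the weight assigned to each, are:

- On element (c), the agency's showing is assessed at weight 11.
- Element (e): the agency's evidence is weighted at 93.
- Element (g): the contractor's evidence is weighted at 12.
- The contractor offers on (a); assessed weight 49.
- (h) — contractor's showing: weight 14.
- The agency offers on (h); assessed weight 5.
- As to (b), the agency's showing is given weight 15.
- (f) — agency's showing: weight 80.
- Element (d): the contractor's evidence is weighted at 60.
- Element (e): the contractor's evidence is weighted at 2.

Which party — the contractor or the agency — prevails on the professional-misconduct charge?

contractor

— Issue I —
Stage I.1 — burden on contractor; standard: a preponderance (weight is at least 48).
    (a): 49 ≥ 48 [met]
  All elements met. The burden passes to the agency.
Stage I.2 — burden on agency; standard: a scintilla of evidence (weight is at least 15).
    (b): 15 ≥ 15 [met]
    (c): 11 < 15 [not met]
  The agency does not carry Stage I.2.
The analysis ends at Stage I.2; the contractor prevails on this issue.
— Issue II —
At Stage II.1 the contractor must meet the preponderance of the evidence (weight is at least 55): on (d) the weight is 60, which does reach 55, so (d) meets the standard.
  The contractor carries Stage II.1; the agency now bears the burden.
At Stage II.2 the agency must meet a clear and cogent showing (weight is at least 80): on (e) the weight is 93 less the opposing 2 gives net 91, ≥ 80, so (e) meets the standard; on (f) the weight is 80, ≥ 80, so (f) meets the standard.
  Stage II.2 carried; the burden shifts to the contractor.
At Stage II.3 the contractor must meet any credible evidence (weight is at least 8): on (g) the weight is 12, ≥ 8, so (g) meets the standard; on (h) the weight is 14 less the opposing 5 gives net 9, ≥ 8, so (h) meets the standard.
  Stage II.3 carried; the final stage is satisfied.
All stages carried — the contractor prevails on this issue.
Per-issue: Issue I → contractor; Issue II → contractor. The contractor must prevail on every issue; overall, the contractor prevails.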